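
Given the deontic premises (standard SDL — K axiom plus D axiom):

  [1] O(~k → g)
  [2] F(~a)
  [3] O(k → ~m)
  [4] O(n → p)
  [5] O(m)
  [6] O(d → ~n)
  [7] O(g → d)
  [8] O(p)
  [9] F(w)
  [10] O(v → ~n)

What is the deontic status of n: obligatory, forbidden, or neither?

Forbidden

Premise 5 gives O(m).
Premise 3, O(k → ~m), contraposes to O(m → ~k); with O(m) we get O(~k).
With premise 1, O(~k → g), the K-axiom yields O(g).
Applying K to premise 7 (O(g → d)) and O(g) yields O(d).
Premise 6 is O(d → ~n); since O(d), deontic closure gives O(~n).
Premises 2, 4, 8, 9, 10 do not contribute to this derivation.
Thus O(~n), which is F(n): n is forbidden.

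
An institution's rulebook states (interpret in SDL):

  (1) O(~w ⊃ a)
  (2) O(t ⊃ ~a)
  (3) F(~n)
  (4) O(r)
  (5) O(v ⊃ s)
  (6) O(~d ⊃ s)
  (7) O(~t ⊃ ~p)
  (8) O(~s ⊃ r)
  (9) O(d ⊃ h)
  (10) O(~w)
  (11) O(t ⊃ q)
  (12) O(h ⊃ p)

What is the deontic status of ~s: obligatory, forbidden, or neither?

Premise 10 states O(~w) outright.
Applying K to premise 1 (O(~w ⊃ a)) and O(~w) yields O(a).
Premise 2, O(t ⊃ ~a), contraposes to O(a ⊃ ~t); with O(a) we get O(~t).
From O(~t) and premise 7, O(~t ⊃ ~p), we obtain O(~p).
Premise 12, O(h ⊃ p), contraposes to O(~p ⊃ ~h); with O(~p) we get O(~h).
Premise 9, O(d ⊃ h), contraposes to O(~h ⊃ ~d); with O(~h) we get O(~d).
Applying K to premise 6 (O(~d ⊃ s)) and O(~d) yields O(s).
Premises 3, 4, 5, 8, 11 do not contribute to this derivation.
Thus O(s), which is F(~s): ~s is forbidden.

Forbidden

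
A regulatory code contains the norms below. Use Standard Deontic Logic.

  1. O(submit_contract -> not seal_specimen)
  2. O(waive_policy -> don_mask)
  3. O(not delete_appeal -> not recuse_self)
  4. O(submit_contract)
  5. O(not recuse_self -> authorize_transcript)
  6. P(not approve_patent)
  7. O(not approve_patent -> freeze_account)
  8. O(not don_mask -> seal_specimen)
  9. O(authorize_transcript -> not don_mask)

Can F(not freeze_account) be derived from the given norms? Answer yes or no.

No

Premise 7 is O(not approve_patent -> freeze_account), but O(not approve_patent) is not derivable from the premises (the permission P(not approve_patent) asserts only not O(approve_patent), not O(not approve_patent)), so it does not yield O(freeze_account).
No other premise forces O(freeze_account). An ideal world satisfying every premise can still have not freeze_account true, so F(not freeze_account) is not derivable.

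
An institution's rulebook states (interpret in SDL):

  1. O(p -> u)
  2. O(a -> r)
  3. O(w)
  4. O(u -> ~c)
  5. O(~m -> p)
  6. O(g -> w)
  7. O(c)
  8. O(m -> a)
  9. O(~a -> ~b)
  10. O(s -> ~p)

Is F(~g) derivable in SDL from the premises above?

No

Premise 6 is O(g -> w); even if O(w) held, inferring O(g) would be affirming the consequent — invalid.
No other premise forces O(g). An ideal world satisfying every premise can still have ~g true, so F(~g) is not derivable.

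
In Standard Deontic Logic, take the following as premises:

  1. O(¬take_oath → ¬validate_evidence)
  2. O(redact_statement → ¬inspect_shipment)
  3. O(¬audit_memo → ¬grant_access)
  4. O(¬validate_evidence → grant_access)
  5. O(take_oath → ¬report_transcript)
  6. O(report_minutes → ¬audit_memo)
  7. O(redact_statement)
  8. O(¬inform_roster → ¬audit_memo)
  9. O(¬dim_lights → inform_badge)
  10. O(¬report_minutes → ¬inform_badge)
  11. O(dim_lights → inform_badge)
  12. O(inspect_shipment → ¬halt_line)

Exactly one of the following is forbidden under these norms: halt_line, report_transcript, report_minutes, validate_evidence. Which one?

Premises 9 and 11 cover both cases: O(¬dim_lights → inform_badge) and O(dim_lights → inform_badge). Since ¬dim_lights ∨ dim_lights is a tautology, O(inform_badge) follows.
The contrapositive of premise 10 (O(¬report_minutes → ¬inform_badge)) is O(inform_badge → report_minutes), and O(inform_badge) is already established, so O(report_minutes).
Premise 6 is O(report_minutes → ¬audit_memo); since O(report_minutes), deontic closure gives O(¬audit_memo).
With premise 3, O(¬audit_memo → ¬grant_access), the K-axiom yields O(¬grant_access).
Premise 4, O(¬validate_evidence → grant_access), contraposes to O(¬grant_access → validate_evidence); with O(¬grant_access) we get O(validate_evidence).
Premise 1, O(¬take_oath → ¬validate_evidence), contraposes to O(validate_evidence → take_oath); with O(validate_evidence) we get O(take_oath).
With premise 5, O(take_oath → ¬report_transcript), the K-axiom yields O(¬report_transcript).
So O(¬report_transcript) holds, i.e. report_transcript is forbidden. None of the other listed options is forbidden under the premises.

report_transcript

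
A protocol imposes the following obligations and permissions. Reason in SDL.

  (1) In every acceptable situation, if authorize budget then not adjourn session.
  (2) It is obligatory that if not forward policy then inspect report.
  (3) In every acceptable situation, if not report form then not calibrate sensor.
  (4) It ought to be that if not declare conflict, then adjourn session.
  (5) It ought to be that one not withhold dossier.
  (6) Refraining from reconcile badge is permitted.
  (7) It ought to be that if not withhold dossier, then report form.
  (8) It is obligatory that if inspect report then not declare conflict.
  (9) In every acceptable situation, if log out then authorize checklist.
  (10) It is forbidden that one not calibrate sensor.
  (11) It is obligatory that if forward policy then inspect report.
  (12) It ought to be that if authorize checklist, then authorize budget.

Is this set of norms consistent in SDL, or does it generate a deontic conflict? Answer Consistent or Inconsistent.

Premise 3 is O(¬report_form → ¬calibrate_sensor), but O(¬report_form) is not derivable from the premises, so it does not yield O(¬calibrate_sensor).
So O(¬calibrate_sensor) is not derivable, and the apparent clash with O(calibrate_sensor) does not arise.
A world satisfying every obligation exists (e.g. adjourn_session=true, authorize_budget=false, authorize_checklist=false, calibrate_sensor=true, declare_conflict=false, forward_policy=false, inspect_report=true, log_out=false, reconcile_badge=false, report_form=true, withhold_dossier=false); no atom is both obligatory and forbidden, so the set is consistent.

Consistent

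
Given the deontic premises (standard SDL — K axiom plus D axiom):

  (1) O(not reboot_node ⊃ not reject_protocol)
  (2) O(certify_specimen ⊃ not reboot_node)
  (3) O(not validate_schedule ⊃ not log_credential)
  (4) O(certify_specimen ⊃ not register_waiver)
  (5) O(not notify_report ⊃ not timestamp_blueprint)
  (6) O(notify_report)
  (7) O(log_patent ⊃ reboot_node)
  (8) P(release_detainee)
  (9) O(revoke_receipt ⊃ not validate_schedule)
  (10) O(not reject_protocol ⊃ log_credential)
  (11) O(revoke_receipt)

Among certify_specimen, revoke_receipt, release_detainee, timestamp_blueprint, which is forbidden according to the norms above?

Premise 11 states O(revoke_receipt) outright.
With premise 9, O(revoke_receipt ⊃ not validate_schedule), the K-axiom yields O(not validate_schedule).
Premise 3 is O(not validate_schedule ⊃ not log_credential); since O(not validate_schedule), deontic closure gives O(not log_credential).
The contrapositive of premise 10 (O(not reject_protocol ⊃ log_credential)) is O(not log_credential ⊃ reject_protocol), and O(not log_credential) is already established, so O(reject_protocol).
Premise 1 is O(not reboot_node ⊃ not reject_protocol); contrapositively O(reject_protocol ⊃ reboot_node). Since O(reject_protocol) holds, K gives O(reboot_node).
Premise 2, O(certify_specimen ⊃ not reboot_node), contraposes to O(reboot_node ⊃ not certify_specimen); with O(reboot_node) we get O(not certify_specimen).
So O(not certify_specimen) holds, i.e. certify_specimen is forbidden. None of the other listed options is forbidden under the premises.

certify_specimen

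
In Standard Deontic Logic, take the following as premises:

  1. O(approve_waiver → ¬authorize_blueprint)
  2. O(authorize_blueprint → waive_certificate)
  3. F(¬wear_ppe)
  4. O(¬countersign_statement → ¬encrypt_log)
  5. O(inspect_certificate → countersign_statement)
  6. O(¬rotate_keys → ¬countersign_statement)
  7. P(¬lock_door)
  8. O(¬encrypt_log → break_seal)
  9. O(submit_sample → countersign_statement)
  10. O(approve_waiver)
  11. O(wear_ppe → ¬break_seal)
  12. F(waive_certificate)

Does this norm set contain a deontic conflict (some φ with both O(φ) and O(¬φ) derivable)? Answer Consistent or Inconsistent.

Premise 2 is O(authorize_blueprint → waive_certificate), but O(authorize_blueprint) is not derivable from the premises, so it does not yield O(waive_certificate).
So O(waive_certificate) is not derivable, and the apparent clash with O(¬waive_certificate) does not arise.
A world satisfying every obligation exists (e.g. approve_waiver=true, authorize_blueprint=false, break_seal=false, countersign_statement=true, encrypt_log=true, inspect_certificate=false, lock_door=false, rotate_keys=true, submit_sample=false, waive_certificate=false, wear_ppe=true); no atom is both obligatory and forbidden, so the set is consistent.

Consistent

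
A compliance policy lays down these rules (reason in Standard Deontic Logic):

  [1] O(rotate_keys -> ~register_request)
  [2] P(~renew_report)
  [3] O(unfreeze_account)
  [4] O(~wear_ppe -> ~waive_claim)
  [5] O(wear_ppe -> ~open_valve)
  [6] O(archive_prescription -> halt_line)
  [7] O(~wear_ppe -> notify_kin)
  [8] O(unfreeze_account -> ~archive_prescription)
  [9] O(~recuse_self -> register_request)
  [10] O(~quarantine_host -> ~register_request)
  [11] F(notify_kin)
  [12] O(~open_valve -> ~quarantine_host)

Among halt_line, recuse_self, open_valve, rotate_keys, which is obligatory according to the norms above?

recuse_self

Premise 11, F(notify_kin), is equivalent to O(~notify_kin).
Premise 7, O(~wear_ppe -> notify_kin), contraposes to O(~notify_kin -> wear_ppe); with O(~notify_kin) we get O(wear_ppe).
With premise 5, O(wear_ppe -> ~open_valve), the K-axiom yields O(~open_valve).
Applying K to premise 12 (O(~open_valve -> ~quarantine_host)) and O(~open_valve) yields O(~quarantine_host).
Premise 10 is O(~quarantine_host -> ~register_request); since O(~quarantine_host), deontic closure gives O(~register_request).
Premise 9, O(~recuse_self -> register_request), contraposes to O(~register_request -> recuse_self); with O(~register_request) we get O(recuse_self).
So O(recuse_self) holds — recuse_self is obligatory. None of the other listed options is made obligatory by any chain of premises.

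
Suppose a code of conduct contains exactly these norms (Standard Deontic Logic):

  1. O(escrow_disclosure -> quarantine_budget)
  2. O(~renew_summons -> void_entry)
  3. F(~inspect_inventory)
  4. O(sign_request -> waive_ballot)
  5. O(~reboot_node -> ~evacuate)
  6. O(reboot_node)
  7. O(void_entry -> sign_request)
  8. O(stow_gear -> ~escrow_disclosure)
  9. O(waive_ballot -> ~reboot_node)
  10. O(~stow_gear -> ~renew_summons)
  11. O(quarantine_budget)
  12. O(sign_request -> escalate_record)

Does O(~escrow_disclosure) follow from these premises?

Premise 6 states O(reboot_node) outright.
Premise 9, O(waive_ballot -> ~reboot_node), contraposes to O(reboot_node -> ~waive_ballot); with O(reboot_node) we get O(~waive_ballot).
Premise 4 is O(sign_request -> waive_ballot); contrapositively O(~waive_ballot -> ~sign_request). Since O(~waive_ballot) holds, K gives O(~sign_request).
Premise 7, O(void_entry -> sign_request), contraposes to O(~sign_request -> ~void_entry); with O(~sign_request) we get O(~void_entry).
Premise 2 is O(~renew_summons -> void_entry); contrapositively O(~void_entry -> renew_summons). Since O(~void_entry) holds, K gives O(renew_summons).
The contrapositive of premise 10 (O(~stow_gear -> ~renew_summons)) is O(renew_summons -> stow_gear), and O(renew_summons) is already established, so O(stow_gear).
Applying K to premise 8 (O(stow_gear -> ~escrow_disclosure)) and O(stow_gear) yields O(~escrow_disclosure).
Premises 1, 3, 5, 11, 12 do not contribute to this derivation.
So O(~escrow_disclosure) follows.

Yes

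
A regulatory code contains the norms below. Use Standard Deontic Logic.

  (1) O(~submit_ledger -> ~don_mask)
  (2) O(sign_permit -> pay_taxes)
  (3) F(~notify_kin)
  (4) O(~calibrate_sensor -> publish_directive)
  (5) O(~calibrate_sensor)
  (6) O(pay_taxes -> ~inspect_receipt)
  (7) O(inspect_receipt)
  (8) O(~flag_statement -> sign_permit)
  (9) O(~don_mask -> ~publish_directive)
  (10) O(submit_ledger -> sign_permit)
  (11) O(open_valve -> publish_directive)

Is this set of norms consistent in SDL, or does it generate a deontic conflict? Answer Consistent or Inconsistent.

Inconsistent

Premise 5 states O(~calibrate_sensor) outright.
From O(~calibrate_sensor) and premise 4, O(~calibrate_sensor -> publish_directive), we obtain O(publish_directive).
Premise 9 is O(~don_mask -> ~publish_directive); contrapositively O(publish_directive -> don_mask). Since O(publish_directive) holds, K gives O(don_mask).
Premise 1 is O(~submit_ledger -> ~don_mask); contrapositively O(don_mask -> submit_ledger). Since O(don_mask) holds, K gives O(submit_ledger).
Applying K to premise 10 (O(submit_ledger -> sign_permit)) and O(submit_ledger) yields O(sign_permit).
From O(sign_permit) and premise 2, O(sign_permit -> pay_taxes), we obtain O(pay_taxes).
With premise 6, O(pay_taxes -> ~inspect_receipt), the K-axiom yields O(~inspect_receipt).
Yet premise 7 states O(inspect_receipt).
We now have both O(~inspect_receipt) and O(inspect_receipt) — inspect_receipt is simultaneously obligatory and forbidden, violating the D-axiom.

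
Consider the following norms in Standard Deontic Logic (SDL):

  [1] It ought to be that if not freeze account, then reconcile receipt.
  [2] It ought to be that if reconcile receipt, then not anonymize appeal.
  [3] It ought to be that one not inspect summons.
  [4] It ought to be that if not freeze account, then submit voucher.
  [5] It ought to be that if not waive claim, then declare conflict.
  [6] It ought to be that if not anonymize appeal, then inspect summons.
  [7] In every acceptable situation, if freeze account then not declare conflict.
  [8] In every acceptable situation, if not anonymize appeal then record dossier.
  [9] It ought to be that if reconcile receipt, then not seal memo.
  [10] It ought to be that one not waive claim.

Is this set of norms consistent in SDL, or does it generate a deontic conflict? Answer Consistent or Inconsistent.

Inconsistent

Premise 3 gives O(¬inspect_summons).
The contrapositive of premise 6 (O(¬anonymize_appeal → inspect_summons)) is O(¬inspect_summons → anonymize_appeal), and O(¬inspect_summons) is already established, so O(anonymize_appeal).
Premise 2 is O(reconcile_receipt → ¬anonymize_appeal); contrapositively O(anonymize_appeal → ¬reconcile_receipt). Since O(anonymize_appeal) holds, K gives O(¬reconcile_receipt).
Premise 1 is O(¬freeze_account → reconcile_receipt); contrapositively O(¬reconcile_receipt → freeze_account). Since O(¬reconcile_receipt) holds, K gives O(freeze_account).
From O(freeze_account) and premise 7, O(freeze_account → ¬declare_conflict), we obtain O(¬declare_conflict).
Premise 5 is O(¬waive_claim → declare_conflict); contrapositively O(¬declare_conflict → waive_claim). Since O(¬declare_conflict) holds, K gives O(waive_claim).
However, premise 10 gives O(¬waive_claim).
We now have both O(waive_claim) and O(¬waive_claim) — waive_claim is simultaneously obligatory and forbidden, violating the D-axiom.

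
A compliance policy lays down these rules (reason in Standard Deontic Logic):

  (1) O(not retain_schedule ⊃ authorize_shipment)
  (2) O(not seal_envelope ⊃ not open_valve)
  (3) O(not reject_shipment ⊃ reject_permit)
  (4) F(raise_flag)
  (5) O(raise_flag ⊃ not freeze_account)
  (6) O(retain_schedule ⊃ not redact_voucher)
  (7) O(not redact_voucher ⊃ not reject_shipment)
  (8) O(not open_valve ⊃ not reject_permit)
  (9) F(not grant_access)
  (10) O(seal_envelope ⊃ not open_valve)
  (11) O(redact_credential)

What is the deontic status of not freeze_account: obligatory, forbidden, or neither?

Neither

Premise 5 is O(raise_flag ⊃ not freeze_account), but O(raise_flag) is not derivable from the premises, so it does not yield O(not freeze_account).
No premise or chain of K-axiom applications forces O(not freeze_account), and none forces O(freeze_account). So not freeze_account is neither obligatory nor forbidden under these norms.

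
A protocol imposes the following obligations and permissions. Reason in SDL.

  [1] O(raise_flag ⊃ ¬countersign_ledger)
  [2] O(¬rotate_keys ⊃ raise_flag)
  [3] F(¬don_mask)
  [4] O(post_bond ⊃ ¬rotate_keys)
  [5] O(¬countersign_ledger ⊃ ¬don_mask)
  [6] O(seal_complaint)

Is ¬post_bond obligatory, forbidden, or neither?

Obligatory

Premise 3, F(¬don_mask), is equivalent to O(don_mask).
Premise 5 is O(¬countersign_ledger ⊃ ¬don_mask); contrapositively O(don_mask ⊃ countersign_ledger). Since O(don_mask) holds, K gives O(countersign_ledger).
Premise 1 is O(raise_flag ⊃ ¬countersign_ledger); contrapositively O(countersign_ledger ⊃ ¬raise_flag). Since O(countersign_ledger) holds, K gives O(¬raise_flag).
Premise 2, O(¬rotate_keys ⊃ raise_flag), contraposes to O(¬raise_flag ⊃ rotate_keys); with O(¬raise_flag) we get O(rotate_keys).
Premise 4 is O(post_bond ⊃ ¬rotate_keys); contrapositively O(rotate_keys ⊃ ¬post_bond). Since O(rotate_keys) holds, K gives O(¬post_bond).
Premise 6 does not contribute to this derivation.
Hence ¬post_bond is obligatory.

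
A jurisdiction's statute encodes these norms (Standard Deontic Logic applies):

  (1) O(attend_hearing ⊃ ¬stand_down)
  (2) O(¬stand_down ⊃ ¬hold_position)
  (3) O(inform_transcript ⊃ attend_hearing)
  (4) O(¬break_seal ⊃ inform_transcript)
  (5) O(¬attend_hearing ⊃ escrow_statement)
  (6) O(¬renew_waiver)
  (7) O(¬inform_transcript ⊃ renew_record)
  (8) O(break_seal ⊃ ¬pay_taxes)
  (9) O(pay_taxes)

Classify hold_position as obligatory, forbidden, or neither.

Premise 9 gives O(pay_taxes).
The contrapositive of premise 8 (O(break_seal ⊃ ¬pay_taxes)) is O(pay_taxes ⊃ ¬break_seal), and O(pay_taxes) is already established, so O(¬break_seal).
With premise 4, O(¬break_seal ⊃ inform_transcript), the K-axiom yields O(inform_transcript).
Premise 3 is O(inform_transcript ⊃ attend_hearing); since O(inform_transcript), deontic closure gives O(attend_hearing).
Applying K to premise 1 (O(attend_hearing ⊃ ¬stand_down)) and O(attend_hearing) yields O(¬stand_down).
From O(¬stand_down) and premise 2, O(¬stand_down ⊃ ¬hold_position), we obtain O(¬hold_position).
Premises 5, 6, 7 do not contribute to this derivation.
Thus O(¬hold_position), which is F(hold_position): hold_position is forbidden.

Forbidden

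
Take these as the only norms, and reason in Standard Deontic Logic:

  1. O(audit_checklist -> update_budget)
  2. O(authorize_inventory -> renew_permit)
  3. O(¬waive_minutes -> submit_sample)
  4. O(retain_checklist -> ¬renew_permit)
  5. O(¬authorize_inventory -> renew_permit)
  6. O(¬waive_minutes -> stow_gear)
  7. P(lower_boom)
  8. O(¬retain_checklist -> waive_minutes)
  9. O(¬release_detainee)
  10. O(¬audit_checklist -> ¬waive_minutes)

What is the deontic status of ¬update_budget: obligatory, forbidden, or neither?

Forbidden

Premises 2 and 5 are O(authorize_inventory -> renew_permit) and O(¬authorize_inventory -> renew_permit); every ideal world satisfies authorize_inventory or ¬authorize_inventory, so in either case renew_permit holds — hence O(renew_permit).
Premise 4, O(retain_checklist -> ¬renew_permit), contraposes to O(renew_permit -> ¬retain_checklist); with O(renew_permit) we get O(¬retain_checklist).
With premise 8, O(¬retain_checklist -> waive_minutes), the K-axiom yields O(waive_minutes).
Premise 10 is O(¬audit_checklist -> ¬waive_minutes); contrapositively O(waive_minutes -> audit_checklist). Since O(waive_minutes) holds, K gives O(audit_checklist).
Applying K to premise 1 (O(audit_checklist -> update_budget)) and O(audit_checklist) yields O(update_budget).
Premises 3, 6, 7, 9 do not contribute to this derivation.
Thus O(update_budget), which is F(¬update_budget): ¬update_budget is forbidden.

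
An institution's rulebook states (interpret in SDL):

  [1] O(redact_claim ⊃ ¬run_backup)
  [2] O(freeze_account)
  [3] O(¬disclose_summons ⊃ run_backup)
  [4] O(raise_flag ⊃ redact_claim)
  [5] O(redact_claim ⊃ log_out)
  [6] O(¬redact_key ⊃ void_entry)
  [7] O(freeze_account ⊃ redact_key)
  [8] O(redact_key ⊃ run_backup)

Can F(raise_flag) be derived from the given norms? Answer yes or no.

From premise 2 we have O(freeze_account).
Premise 7 is O(freeze_account ⊃ redact_key); since O(freeze_account), deontic closure gives O(redact_key).
With premise 8, O(redact_key ⊃ run_backup), the K-axiom yields O(run_backup).
The contrapositive of premise 1 (O(redact_claim ⊃ ¬run_backup)) is O(run_backup ⊃ ¬redact_claim), and O(run_backup) is already established, so O(¬redact_claim).
The contrapositive of premise 4 (O(raise_flag ⊃ redact_claim)) is O(¬redact_claim ⊃ ¬raise_flag), and O(¬redact_claim) is already established, so O(¬raise_flag).
Premises 3, 5, 6 do not contribute to this derivation.
So O(¬raise_flag) holds, i.e. F(raise_flag). The claim follows.

Yes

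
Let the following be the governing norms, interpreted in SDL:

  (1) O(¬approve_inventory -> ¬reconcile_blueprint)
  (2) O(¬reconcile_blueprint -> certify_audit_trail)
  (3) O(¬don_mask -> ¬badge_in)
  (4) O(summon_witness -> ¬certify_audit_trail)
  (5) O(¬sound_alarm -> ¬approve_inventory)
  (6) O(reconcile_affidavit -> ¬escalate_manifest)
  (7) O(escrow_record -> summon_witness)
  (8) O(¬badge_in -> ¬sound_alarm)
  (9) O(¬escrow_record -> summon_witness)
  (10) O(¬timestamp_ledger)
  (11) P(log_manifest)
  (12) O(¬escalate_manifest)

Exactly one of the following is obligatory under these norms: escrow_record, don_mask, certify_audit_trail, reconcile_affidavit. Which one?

Premises 9 and 7 are O(¬escrow_record -> summon_witness) and O(escrow_record -> summon_witness); every ideal world satisfies ¬escrow_record or escrow_record, so in either case summon_witness holds — hence O(summon_witness).
With premise 4, O(summon_witness -> ¬certify_audit_trail), the K-axiom yields O(¬certify_audit_trail).
Premise 2, O(¬reconcile_blueprint -> certify_audit_trail), contraposes to O(¬certify_audit_trail -> reconcile_blueprint); with O(¬certify_audit_trail) we get O(reconcile_blueprint).
Premise 1, O(¬approve_inventory -> ¬reconcile_blueprint), contraposes to O(reconcile_blueprint -> approve_inventory); with O(reconcile_blueprint) we get O(approve_inventory).
Premise 5 is O(¬sound_alarm -> ¬approve_inventory); contrapositively O(approve_inventory -> sound_alarm). Since O(approve_inventory) holds, K gives O(sound_alarm).
Premise 8 is O(¬badge_in -> ¬sound_alarm); contrapositively O(sound_alarm -> badge_in). Since O(sound_alarm) holds, K gives O(badge_in).
The contrapositive of premise 3 (O(¬don_mask -> ¬badge_in)) is O(badge_in -> don_mask), and O(badge_in) is already established, so O(don_mask).
So O(don_mask) holds — don_mask is obligatory. None of the other listed options is made obligatory by any chain of premises.

don_mask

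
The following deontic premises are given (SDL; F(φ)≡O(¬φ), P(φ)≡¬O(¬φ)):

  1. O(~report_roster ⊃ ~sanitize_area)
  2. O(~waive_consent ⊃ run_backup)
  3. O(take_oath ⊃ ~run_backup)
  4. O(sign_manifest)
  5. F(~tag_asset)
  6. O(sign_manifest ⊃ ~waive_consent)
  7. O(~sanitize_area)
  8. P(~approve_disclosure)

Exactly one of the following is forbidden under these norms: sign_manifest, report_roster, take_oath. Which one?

Premise 4 gives O(sign_manifest).
Applying K to premise 6 (O(sign_manifest ⊃ ~waive_consent)) and O(sign_manifest) yields O(~waive_consent).
Premise 2 is O(~waive_consent ⊃ run_backup); since O(~waive_consent), deontic closure gives O(run_backup).
Premise 3, O(take_oath ⊃ ~run_backup), contraposes to O(run_backup ⊃ ~take_oath); with O(run_backup) we get O(~take_oath).
So O(~take_oath) holds, i.e. take_oath is forbidden. None of the other listed options is forbidden under the premises.

take_oath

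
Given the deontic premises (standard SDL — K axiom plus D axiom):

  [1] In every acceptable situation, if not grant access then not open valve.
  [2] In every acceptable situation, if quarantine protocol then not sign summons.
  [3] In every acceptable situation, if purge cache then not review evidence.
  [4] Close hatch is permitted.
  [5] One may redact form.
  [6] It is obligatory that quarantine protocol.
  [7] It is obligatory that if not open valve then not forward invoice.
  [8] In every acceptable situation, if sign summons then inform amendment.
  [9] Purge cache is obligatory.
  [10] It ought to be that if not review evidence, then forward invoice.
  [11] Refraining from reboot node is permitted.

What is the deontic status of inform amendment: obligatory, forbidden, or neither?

Neither

Premise 8 is O(sign_summons → inform_amendment), but O(sign_summons) is not derivable from the premises, so it does not yield O(inform_amendment).
No premise or chain of K-axiom applications forces O(inform_amendment), and none forces O(¬inform_amendment). So inform_amendment is neither obligatory nor forbidden under these norms.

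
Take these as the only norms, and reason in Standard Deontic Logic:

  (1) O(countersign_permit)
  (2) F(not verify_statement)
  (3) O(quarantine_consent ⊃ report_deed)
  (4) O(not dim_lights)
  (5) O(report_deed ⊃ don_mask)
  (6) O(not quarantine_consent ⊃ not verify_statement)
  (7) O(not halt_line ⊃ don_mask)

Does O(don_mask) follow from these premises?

Yes

Premise 2 is F(not verify_statement), i.e. O(verify_statement).
The contrapositive of premise 6 (O(not quarantine_consent ⊃ not verify_statement)) is O(verify_statement ⊃ quarantine_consent), and O(verify_statement) is already established, so O(quarantine_consent).
Applying K to premise 3 (O(quarantine_consent ⊃ report_deed)) and O(quarantine_consent) yields O(report_deed).
From O(report_deed) and premise 5, O(report_deed ⊃ don_mask), we obtain O(don_mask).
Premises 1, 4, 7 do not contribute to this derivation.
So O(don_mask) follows.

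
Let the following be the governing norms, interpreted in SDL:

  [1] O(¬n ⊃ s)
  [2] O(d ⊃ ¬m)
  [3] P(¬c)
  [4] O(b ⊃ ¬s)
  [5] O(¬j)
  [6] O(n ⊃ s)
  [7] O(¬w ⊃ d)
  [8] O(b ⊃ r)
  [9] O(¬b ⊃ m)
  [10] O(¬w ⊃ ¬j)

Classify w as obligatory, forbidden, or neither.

Obligatory

Premises 1 and 6 are O(¬n ⊃ s) and O(n ⊃ s); every ideal world satisfies ¬n or n, so in either case s holds — hence O(s).
Premise 4, O(b ⊃ ¬s), contraposes to O(s ⊃ ¬b); with O(s) we get O(¬b).
With premise 9, O(¬b ⊃ m), the K-axiom yields O(m).
Premise 2, O(d ⊃ ¬m), contraposes to O(m ⊃ ¬d); with O(m) we get O(¬d).
Premise 7, O(¬w ⊃ d), contraposes to O(¬d ⊃ w); with O(¬d) we get O(w).
Premises 3, 5, 8, 10 do not contribute to this derivation.
Hence w is obligatory.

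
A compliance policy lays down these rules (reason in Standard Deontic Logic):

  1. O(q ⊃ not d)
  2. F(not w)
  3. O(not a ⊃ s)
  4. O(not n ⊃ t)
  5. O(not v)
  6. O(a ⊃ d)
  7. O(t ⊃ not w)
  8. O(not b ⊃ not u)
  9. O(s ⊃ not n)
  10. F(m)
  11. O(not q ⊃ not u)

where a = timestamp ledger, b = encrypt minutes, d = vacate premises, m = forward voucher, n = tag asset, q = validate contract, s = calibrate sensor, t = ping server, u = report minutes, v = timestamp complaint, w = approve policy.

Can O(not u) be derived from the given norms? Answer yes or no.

Yes

F(not w) at premise 2 means O(w).
Premise 7, O(t ⊃ not w), contraposes to O(w ⊃ not t); with O(w) we get O(not t).
Premise 4 is O(not n ⊃ t); contrapositively O(not t ⊃ n). Since O(not t) holds, K gives O(n).
Premise 9, O(s ⊃ not n), contraposes to O(n ⊃ not s); with O(n) we get O(not s).
Premise 3 is O(not a ⊃ s); contrapositively O(not s ⊃ a). Since O(not s) holds, K gives O(a).
Premise 6 is O(a ⊃ d); since O(a), deontic closure gives O(d).
Premise 1 is O(q ⊃ not d); contrapositively O(d ⊃ not q). Since O(d) holds, K gives O(not q).
With premise 11, O(not q ⊃ not u), the K-axiom yields O(not u).
Premises 5, 8, 10 do not contribute to this derivation.
So O(not u) follows.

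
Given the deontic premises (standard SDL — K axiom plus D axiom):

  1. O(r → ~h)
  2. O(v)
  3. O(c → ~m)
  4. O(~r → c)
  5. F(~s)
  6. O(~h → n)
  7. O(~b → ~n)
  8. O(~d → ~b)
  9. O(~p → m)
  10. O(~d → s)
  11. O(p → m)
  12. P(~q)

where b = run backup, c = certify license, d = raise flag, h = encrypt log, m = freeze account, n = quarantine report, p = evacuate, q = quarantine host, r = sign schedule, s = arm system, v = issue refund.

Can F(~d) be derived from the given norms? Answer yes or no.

By case analysis on ~p: premise 9 gives O(~p → m) and premise 11 gives O(p → m), so O(m) either way.
The contrapositive of premise 3 (O(c → ~m)) is O(m → ~c), and O(m) is already established, so O(~c).
The contrapositive of premise 4 (O(~r → c)) is O(~c → r), and O(~c) is already established, so O(r).
From O(r) and premise 1, O(r → ~h), we obtain O(~h).
Applying K to premise 6 (O(~h → n)) and O(~h) yields O(n).
Premise 7 is O(~b → ~n); contrapositively O(n → b). Since O(n) holds, K gives O(b).
The contrapositive of premise 8 (O(~d → ~b)) is O(b → d), and O(b) is already established, so O(d).
Premises 2, 5, 10, 12 do not contribute to this derivation.
So O(d) holds, i.e. F(~d). The claim follows.

Yes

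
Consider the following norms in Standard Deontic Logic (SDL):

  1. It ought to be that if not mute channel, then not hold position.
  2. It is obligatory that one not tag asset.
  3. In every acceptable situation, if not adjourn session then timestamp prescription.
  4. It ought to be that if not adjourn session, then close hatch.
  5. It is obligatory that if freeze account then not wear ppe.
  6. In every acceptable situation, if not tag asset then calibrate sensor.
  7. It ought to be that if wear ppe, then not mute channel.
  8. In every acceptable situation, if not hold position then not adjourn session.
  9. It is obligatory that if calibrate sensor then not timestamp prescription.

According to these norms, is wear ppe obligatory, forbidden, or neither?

From premise 2 we have O(¬tag_asset).
With premise 6, O(¬tag_asset → calibrate_sensor), the K-axiom yields O(calibrate_sensor).
Applying K to premise 9 (O(calibrate_sensor → ¬timestamp_prescription)) and O(calibrate_sensor) yields O(¬timestamp_prescription).
Premise 3 is O(¬adjourn_session → timestamp_prescription); contrapositively O(¬timestamp_prescription → adjourn_session). Since O(¬timestamp_prescription) holds, K gives O(adjourn_session).
Premise 8 is O(¬hold_position → ¬adjourn_session); contrapositively O(adjourn_session → hold_position). Since O(adjourn_session) holds, K gives O(hold_position).
The contrapositive of premise 1 (O(¬mute_channel → ¬hold_position)) is O(hold_position → mute_channel), and O(hold_position) is already established, so O(mute_channel).
Premise 7 is O(wear_ppe → ¬mute_channel); contrapositively O(mute_channel → ¬wear_ppe). Since O(mute_channel) holds, K gives O(¬wear_ppe).
Premises 4, 5 do not contribute to this derivation.
Thus O(¬wear_ppe), which is F(wear_ppe): wear_ppe is forbidden.

Forbidden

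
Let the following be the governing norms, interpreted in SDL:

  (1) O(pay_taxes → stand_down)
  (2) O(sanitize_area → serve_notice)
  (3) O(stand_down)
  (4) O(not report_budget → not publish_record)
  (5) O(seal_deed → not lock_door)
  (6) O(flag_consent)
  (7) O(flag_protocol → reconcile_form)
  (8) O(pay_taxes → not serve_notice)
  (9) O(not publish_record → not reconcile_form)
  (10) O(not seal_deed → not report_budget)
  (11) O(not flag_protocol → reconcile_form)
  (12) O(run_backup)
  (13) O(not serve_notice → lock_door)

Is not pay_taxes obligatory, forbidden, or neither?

Premises 7 and 11 are O(flag_protocol → reconcile_form) and O(not flag_protocol → reconcile_form); every ideal world satisfies flag_protocol or not flag_protocol, so in either case reconcile_form holds — hence O(reconcile_form).
Premise 9 is O(not publish_record → not reconcile_form); contrapositively O(reconcile_form → publish_record). Since O(reconcile_form) holds, K gives O(publish_record).
The contrapositive of premise 4 (O(not report_budget → not publish_record)) is O(publish_record → report_budget), and O(publish_record) is already established, so O(report_budget).
The contrapositive of premise 10 (O(not seal_deed → not report_budget)) is O(report_budget → seal_deed), and O(report_budget) is already established, so O(seal_deed).
Premise 5 is O(seal_deed → not lock_door); since O(seal_deed), deontic closure gives O(not lock_door).
Premise 13 is O(not serve_notice → lock_door); contrapositively O(not lock_door → serve_notice). Since O(not lock_door) holds, K gives O(serve_notice).
Premise 8, O(pay_taxes → not serve_notice), contraposes to O(serve_notice → not pay_taxes); with O(serve_notice) we get O(not pay_taxes).
Premises 1, 2, 3, 6, 12 do not contribute to this derivation.
Hence not pay_taxes is obligatory.

Obligatory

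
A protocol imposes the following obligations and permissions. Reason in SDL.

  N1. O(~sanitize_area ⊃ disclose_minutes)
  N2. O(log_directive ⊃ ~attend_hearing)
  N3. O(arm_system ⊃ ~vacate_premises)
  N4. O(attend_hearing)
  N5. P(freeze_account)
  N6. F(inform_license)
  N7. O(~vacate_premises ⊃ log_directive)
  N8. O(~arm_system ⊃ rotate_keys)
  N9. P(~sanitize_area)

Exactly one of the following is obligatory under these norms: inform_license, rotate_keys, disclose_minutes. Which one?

rotate_keys

Premise 4 states O(attend_hearing) outright.
The contrapositive of premise 2 (O(log_directive ⊃ ~attend_hearing)) is O(attend_hearing ⊃ ~log_directive), and O(attend_hearing) is already established, so O(~log_directive).
Premise 7, O(~vacate_premises ⊃ log_directive), contraposes to O(~log_directive ⊃ vacate_premises); with O(~log_directive) we get O(vacate_premises).
Premise 3, O(arm_system ⊃ ~vacate_premises), contraposes to O(vacate_premises ⊃ ~arm_system); with O(vacate_premises) we get O(~arm_system).
Applying K to premise 8 (O(~arm_system ⊃ rotate_keys)) and O(~arm_system) yields O(rotate_keys).
So O(rotate_keys) holds — rotate_keys is obligatory. None of the other listed options is made obligatory by any chain of premises.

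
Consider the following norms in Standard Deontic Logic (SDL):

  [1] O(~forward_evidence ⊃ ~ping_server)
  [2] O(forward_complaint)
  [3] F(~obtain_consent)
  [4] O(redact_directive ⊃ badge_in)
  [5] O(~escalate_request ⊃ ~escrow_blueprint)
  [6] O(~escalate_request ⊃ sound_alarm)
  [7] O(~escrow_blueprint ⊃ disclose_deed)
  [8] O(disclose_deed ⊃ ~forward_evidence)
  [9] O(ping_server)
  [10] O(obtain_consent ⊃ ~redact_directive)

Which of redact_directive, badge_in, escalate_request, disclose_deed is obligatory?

escalate_request

From premise 9 we have O(ping_server).
Premise 1 is O(~forward_evidence ⊃ ~ping_server); contrapositively O(ping_server ⊃ forward_evidence). Since O(ping_server) holds, K gives O(forward_evidence).
The contrapositive of premise 8 (O(disclose_deed ⊃ ~forward_evidence)) is O(forward_evidence ⊃ ~disclose_deed), and O(forward_evidence) is already established, so O(~disclose_deed).
Premise 7 is O(~escrow_blueprint ⊃ disclose_deed); contrapositively O(~disclose_deed ⊃ escrow_blueprint). Since O(~disclose_deed) holds, K gives O(escrow_blueprint).
Premise 5 is O(~escalate_request ⊃ ~escrow_blueprint); contrapositively O(escrow_blueprint ⊃ escalate_request). Since O(escrow_blueprint) holds, K gives O(escalate_request).
So O(escalate_request) holds — escalate_request is obligatory. None of the other listed options is made obligatory by any chain of premises.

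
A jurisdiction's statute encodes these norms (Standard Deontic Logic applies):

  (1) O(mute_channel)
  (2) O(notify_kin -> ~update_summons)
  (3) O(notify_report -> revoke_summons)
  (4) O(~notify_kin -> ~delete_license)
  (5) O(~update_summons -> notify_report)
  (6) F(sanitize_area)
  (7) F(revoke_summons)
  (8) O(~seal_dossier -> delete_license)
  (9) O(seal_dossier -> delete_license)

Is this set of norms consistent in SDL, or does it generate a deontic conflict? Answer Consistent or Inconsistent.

Inconsistent

Premises 9 and 8 are O(seal_dossier -> delete_license) and O(~seal_dossier -> delete_license); every ideal world satisfies seal_dossier or ~seal_dossier, so in either case delete_license holds — hence O(delete_license).
Premise 4 is O(~notify_kin -> ~delete_license); contrapositively O(delete_license -> notify_kin). Since O(delete_license) holds, K gives O(notify_kin).
Applying K to premise 2 (O(notify_kin -> ~update_summons)) and O(notify_kin) yields O(~update_summons).
With premise 5, O(~update_summons -> notify_report), the K-axiom yields O(notify_report).
Premise 3 is O(notify_report -> revoke_summons); since O(notify_report), deontic closure gives O(revoke_summons).
Yet premise 7 is F(revoke_summons), i.e. O(~revoke_summons).
We now have both O(revoke_summons) and O(~revoke_summons) — revoke_summons is simultaneously obligatory and forbidden, violating the D-axiom.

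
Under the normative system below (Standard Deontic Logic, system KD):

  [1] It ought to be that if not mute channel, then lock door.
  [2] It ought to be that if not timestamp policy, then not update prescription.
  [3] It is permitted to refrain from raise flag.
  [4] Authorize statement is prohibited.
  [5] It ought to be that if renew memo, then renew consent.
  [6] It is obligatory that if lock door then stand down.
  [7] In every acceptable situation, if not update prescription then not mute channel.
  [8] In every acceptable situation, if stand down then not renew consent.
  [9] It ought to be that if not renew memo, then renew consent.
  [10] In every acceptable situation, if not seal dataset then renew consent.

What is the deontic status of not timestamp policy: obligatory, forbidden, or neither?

By case analysis on renew_memo: premise 5 gives O(renew_memo → renew_consent) and premise 9 gives O(¬renew_memo → renew_consent), so O(renew_consent) either way.
Premise 8, O(stand_down → ¬renew_consent), contraposes to O(renew_consent → ¬stand_down); with O(renew_consent) we get O(¬stand_down).
Premise 6, O(lock_door → stand_down), contraposes to O(¬stand_down → ¬lock_door); with O(¬stand_down) we get O(¬lock_door).
The contrapositive of premise 1 (O(¬mute_channel → lock_door)) is O(¬lock_door → mute_channel), and O(¬lock_door) is already established, so O(mute_channel).
Premise 7 is O(¬update_prescription → ¬mute_channel); contrapositively O(mute_channel → update_prescription). Since O(mute_channel) holds, K gives O(update_prescription).
Premise 2, O(¬timestamp_policy → ¬update_prescription), contraposes to O(update_prescription → timestamp_policy); with O(update_prescription) we get O(timestamp_policy).
Premises 3, 4, 10 do not contribute to this derivation.
Thus O(timestamp_policy), which is F(¬timestamp_policy): ¬timestamp_policy is forbidden.

Forbidden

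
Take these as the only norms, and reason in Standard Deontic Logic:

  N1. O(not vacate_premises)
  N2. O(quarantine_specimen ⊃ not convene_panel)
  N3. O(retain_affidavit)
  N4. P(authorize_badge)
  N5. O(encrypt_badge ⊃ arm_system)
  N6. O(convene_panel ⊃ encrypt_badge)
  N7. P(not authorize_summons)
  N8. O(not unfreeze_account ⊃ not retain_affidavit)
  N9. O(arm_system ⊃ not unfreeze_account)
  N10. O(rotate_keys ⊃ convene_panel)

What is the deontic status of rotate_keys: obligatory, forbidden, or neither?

Forbidden

Premise 3 states O(retain_affidavit) outright.
Premise 8 is O(not unfreeze_account ⊃ not retain_affidavit); contrapositively O(retain_affidavit ⊃ unfreeze_account). Since O(retain_affidavit) holds, K gives O(unfreeze_account).
The contrapositive of premise 9 (O(arm_system ⊃ not unfreeze_account)) is O(unfreeze_account ⊃ not arm_system), and O(unfreeze_account) is already established, so O(not arm_system).
Premise 5 is O(encrypt_badge ⊃ arm_system); contrapositively O(not arm_system ⊃ not encrypt_badge). Since O(not arm_system) holds, K gives O(not encrypt_badge).
Premise 6, O(convene_panel ⊃ encrypt_badge), contraposes to O(not encrypt_badge ⊃ not convene_panel); with O(not encrypt_badge) we get O(not convene_panel).
Premise 10 is O(rotate_keys ⊃ convene_panel); contrapositively O(not convene_panel ⊃ not rotate_keys). Since O(not convene_panel) holds, K gives O(not rotate_keys).
Premises 1, 2, 4, 7 do not contribute to this derivation.
Thus O(not rotate_keys), which is F(rotate_keys): rotate_keys is forbidden.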